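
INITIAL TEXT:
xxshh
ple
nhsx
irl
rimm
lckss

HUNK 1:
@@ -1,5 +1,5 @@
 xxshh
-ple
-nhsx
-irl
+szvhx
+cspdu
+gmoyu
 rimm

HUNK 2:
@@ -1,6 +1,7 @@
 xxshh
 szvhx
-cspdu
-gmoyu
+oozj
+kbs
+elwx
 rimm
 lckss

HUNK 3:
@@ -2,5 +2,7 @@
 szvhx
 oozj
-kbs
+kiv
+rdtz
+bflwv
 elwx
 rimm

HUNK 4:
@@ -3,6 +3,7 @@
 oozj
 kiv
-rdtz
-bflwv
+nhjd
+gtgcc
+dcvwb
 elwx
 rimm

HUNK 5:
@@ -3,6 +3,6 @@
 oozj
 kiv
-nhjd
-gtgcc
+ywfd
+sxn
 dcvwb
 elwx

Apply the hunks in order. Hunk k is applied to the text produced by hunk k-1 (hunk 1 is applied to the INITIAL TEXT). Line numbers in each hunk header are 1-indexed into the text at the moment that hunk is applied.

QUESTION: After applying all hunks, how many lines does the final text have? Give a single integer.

Answer: 10

Derivation:
Hunk 1: at line 1 remove [ple,nhsx,irl] add [szvhx,cspdu,gmoyu] -> 6 lines: xxshh szvhx cspdu gmoyu rimm lckss
Hunk 2: at line 1 remove [cspdu,gmoyu] add [oozj,kbs,elwx] -> 7 lines: xxshh szvhx oozj kbs elwx rimm lckss
Hunk 3: at line 2 remove [kbs] add [kiv,rdtz,bflwv] -> 9 lines: xxshh szvhx oozj kiv rdtz bflwv elwx rimm lckss
Hunk 4: at line 3 remove [rdtz,bflwv] add [nhjd,gtgcc,dcvwb] -> 10 lines: xxshh szvhx oozj kiv nhjd gtgcc dcvwb elwx rimm lckss
Hunk 5: at line 3 remove [nhjd,gtgcc] add [ywfd,sxn] -> 10 lines: xxshh szvhx oozj kiv ywfd sxn dcvwb elwx rimm lckss
Final line count: 10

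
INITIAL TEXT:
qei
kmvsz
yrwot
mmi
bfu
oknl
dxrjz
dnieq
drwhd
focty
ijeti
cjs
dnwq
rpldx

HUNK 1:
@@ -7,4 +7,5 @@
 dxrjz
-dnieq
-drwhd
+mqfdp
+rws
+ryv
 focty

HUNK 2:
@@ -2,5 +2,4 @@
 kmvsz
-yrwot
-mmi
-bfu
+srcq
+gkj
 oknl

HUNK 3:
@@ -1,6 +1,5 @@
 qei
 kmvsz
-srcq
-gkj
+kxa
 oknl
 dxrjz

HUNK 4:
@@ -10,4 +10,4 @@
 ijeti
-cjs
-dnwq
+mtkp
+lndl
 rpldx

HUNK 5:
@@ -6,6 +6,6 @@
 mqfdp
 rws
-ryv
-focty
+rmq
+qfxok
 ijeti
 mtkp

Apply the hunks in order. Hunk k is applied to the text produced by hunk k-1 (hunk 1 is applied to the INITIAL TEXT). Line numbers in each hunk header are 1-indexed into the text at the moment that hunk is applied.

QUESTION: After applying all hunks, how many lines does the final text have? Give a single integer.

Answer: 13

Derivation:
Hunk 1: at line 7 remove [dnieq,drwhd] add [mqfdp,rws,ryv] -> 15 lines: qei kmvsz yrwot mmi bfu oknl dxrjz mqfdp rws ryv focty ijeti cjs dnwq rpldx
Hunk 2: at line 2 remove [yrwot,mmi,bfu] add [srcq,gkj] -> 14 lines: qei kmvsz srcq gkj oknl dxrjz mqfdp rws ryv focty ijeti cjs dnwq rpldx
Hunk 3: at line 1 remove [srcq,gkj] add [kxa] -> 13 lines: qei kmvsz kxa oknl dxrjz mqfdp rws ryv focty ijeti cjs dnwq rpldx
Hunk 4: at line 10 remove [cjs,dnwq] add [mtkp,lndl] -> 13 lines: qei kmvsz kxa oknl dxrjz mqfdp rws ryv focty ijeti mtkp lndl rpldx
Hunk 5: at line 6 remove [ryv,focty] add [rmq,qfxok] -> 13 lines: qei kmvsz kxa oknl dxrjz mqfdp rws rmq qfxok ijeti mtkp lndl rpldx
Final line count: 13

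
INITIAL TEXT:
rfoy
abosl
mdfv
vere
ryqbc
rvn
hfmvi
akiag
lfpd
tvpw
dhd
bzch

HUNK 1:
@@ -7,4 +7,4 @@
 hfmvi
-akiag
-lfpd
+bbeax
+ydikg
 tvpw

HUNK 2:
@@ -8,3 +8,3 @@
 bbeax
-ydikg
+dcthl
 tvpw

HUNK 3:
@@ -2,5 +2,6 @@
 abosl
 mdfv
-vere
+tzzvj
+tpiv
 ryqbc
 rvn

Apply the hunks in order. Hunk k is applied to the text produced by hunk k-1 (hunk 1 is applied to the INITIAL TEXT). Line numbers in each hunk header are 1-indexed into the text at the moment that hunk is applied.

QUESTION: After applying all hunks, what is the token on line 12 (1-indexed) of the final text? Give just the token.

Hunk 1: at line 7 remove [akiag,lfpd] add [bbeax,ydikg] -> 12 lines: rfoy abosl mdfv vere ryqbc rvn hfmvi bbeax ydikg tvpw dhd bzch
Hunk 2: at line 8 remove [ydikg] add [dcthl] -> 12 lines: rfoy abosl mdfv vere ryqbc rvn hfmvi bbeax dcthl tvpw dhd bzch
Hunk 3: at line 2 remove [vere] add [tzzvj,tpiv] -> 13 lines: rfoy abosl mdfv tzzvj tpiv ryqbc rvn hfmvi bbeax dcthl tvpw dhd bzch
Final line 12: dhd

Answer: dhd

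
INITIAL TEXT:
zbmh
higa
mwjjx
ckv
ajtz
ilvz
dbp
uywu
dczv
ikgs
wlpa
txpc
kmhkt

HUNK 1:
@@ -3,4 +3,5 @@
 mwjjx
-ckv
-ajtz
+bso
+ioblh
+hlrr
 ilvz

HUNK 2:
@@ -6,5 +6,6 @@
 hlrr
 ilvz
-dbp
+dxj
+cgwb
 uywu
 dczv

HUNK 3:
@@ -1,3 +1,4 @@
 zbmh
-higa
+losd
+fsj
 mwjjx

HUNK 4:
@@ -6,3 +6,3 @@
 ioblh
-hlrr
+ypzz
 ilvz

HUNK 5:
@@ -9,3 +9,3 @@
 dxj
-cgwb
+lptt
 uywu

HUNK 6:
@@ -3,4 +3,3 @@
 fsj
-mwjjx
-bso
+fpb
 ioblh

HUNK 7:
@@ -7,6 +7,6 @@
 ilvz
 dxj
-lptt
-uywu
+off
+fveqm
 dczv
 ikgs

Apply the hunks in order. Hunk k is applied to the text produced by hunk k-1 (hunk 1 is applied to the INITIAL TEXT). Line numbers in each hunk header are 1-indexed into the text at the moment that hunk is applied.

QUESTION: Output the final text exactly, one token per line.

Hunk 1: at line 3 remove [ckv,ajtz] add [bso,ioblh,hlrr] -> 14 lines: zbmh higa mwjjx bso ioblh hlrr ilvz dbp uywu dczv ikgs wlpa txpc kmhkt
Hunk 2: at line 6 remove [dbp] add [dxj,cgwb] -> 15 lines: zbmh higa mwjjx bso ioblh hlrr ilvz dxj cgwb uywu dczv ikgs wlpa txpc kmhkt
Hunk 3: at line 1 remove [higa] add [losd,fsj] -> 16 lines: zbmh losd fsj mwjjx bso ioblh hlrr ilvz dxj cgwb uywu dczv ikgs wlpa txpc kmhkt
Hunk 4: at line 6 remove [hlrr] add [ypzz] -> 16 lines: zbmh losd fsj mwjjx bso ioblh ypzz ilvz dxj cgwb uywu dczv ikgs wlpa txpc kmhkt
Hunk 5: at line 9 remove [cgwb] add [lptt] -> 16 lines: zbmh losd fsj mwjjx bso ioblh ypzz ilvz dxj lptt uywu dczv ikgs wlpa txpc kmhkt
Hunk 6: at line 3 remove [mwjjx,bso] add [fpb] -> 15 lines: zbmh losd fsj fpb ioblh ypzz ilvz dxj lptt uywu dczv ikgs wlpa txpc kmhkt
Hunk 7: at line 7 remove [lptt,uywu] add [off,fveqm] -> 15 lines: zbmh losd fsj fpb ioblh ypzz ilvz dxj off fveqm dczv ikgs wlpa txpc kmhkt

Answer: zbmh
losd
fsj
fpb
ioblh
ypzz
ilvz
dxj
off
fveqm
dczv
ikgs
wlpa
txpc
kmhkt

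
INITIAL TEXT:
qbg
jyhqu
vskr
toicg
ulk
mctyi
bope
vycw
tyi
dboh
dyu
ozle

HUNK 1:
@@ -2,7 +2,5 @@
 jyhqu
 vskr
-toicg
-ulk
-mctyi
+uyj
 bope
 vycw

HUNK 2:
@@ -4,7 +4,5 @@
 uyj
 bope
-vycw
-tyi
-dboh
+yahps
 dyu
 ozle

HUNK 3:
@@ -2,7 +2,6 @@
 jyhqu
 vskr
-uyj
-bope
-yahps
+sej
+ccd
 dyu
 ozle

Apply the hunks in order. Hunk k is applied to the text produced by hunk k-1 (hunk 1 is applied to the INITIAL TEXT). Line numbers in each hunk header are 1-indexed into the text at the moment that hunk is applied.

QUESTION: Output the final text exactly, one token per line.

Hunk 1: at line 2 remove [toicg,ulk,mctyi] add [uyj] -> 10 lines: qbg jyhqu vskr uyj bope vycw tyi dboh dyu ozle
Hunk 2: at line 4 remove [vycw,tyi,dboh] add [yahps] -> 8 lines: qbg jyhqu vskr uyj bope yahps dyu ozle
Hunk 3: at line 2 remove [uyj,bope,yahps] add [sej,ccd] -> 7 lines: qbg jyhqu vskr sej ccd dyu ozle

Answer: qbg
jyhqu
vskr
sej
ccd
dyu
ozle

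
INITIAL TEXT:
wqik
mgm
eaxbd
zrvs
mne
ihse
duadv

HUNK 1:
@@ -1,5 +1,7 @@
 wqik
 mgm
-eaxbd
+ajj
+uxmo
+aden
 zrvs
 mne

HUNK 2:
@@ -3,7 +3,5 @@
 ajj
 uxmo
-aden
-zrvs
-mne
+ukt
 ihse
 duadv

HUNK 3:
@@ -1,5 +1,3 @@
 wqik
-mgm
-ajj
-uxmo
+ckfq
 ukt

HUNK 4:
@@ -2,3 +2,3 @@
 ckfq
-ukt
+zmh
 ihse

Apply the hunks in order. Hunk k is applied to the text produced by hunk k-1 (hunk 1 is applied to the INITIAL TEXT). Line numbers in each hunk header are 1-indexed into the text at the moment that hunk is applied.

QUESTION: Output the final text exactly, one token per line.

Answer: wqik
ckfq
zmh
ihse
duadv

Derivation:
Hunk 1: at line 1 remove [eaxbd] add [ajj,uxmo,aden] -> 9 lines: wqik mgm ajj uxmo aden zrvs mne ihse duadv
Hunk 2: at line 3 remove [aden,zrvs,mne] add [ukt] -> 7 lines: wqik mgm ajj uxmo ukt ihse duadv
Hunk 3: at line 1 remove [mgm,ajj,uxmo] add [ckfq] -> 5 lines: wqik ckfq ukt ihse duadv
Hunk 4: at line 2 remove [ukt] add [zmh] -> 5 lines: wqik ckfq zmh ihse duadv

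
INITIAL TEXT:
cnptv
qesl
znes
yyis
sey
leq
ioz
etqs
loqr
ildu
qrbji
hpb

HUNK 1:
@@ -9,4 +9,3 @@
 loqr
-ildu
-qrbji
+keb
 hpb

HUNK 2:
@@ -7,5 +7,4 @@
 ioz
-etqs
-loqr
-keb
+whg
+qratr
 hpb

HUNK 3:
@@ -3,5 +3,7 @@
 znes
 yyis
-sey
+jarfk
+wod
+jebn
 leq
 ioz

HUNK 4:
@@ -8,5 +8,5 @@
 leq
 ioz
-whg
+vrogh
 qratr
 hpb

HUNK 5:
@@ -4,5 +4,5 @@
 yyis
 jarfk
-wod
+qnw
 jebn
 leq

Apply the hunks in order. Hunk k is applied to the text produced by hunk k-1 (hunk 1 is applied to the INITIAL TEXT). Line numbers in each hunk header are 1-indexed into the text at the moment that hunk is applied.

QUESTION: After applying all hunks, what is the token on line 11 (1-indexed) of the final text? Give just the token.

Answer: qratr

Derivation:
Hunk 1: at line 9 remove [ildu,qrbji] add [keb] -> 11 lines: cnptv qesl znes yyis sey leq ioz etqs loqr keb hpb
Hunk 2: at line 7 remove [etqs,loqr,keb] add [whg,qratr] -> 10 lines: cnptv qesl znes yyis sey leq ioz whg qratr hpb
Hunk 3: at line 3 remove [sey] add [jarfk,wod,jebn] -> 12 lines: cnptv qesl znes yyis jarfk wod jebn leq ioz whg qratr hpb
Hunk 4: at line 8 remove [whg] add [vrogh] -> 12 lines: cnptv qesl znes yyis jarfk wod jebn leq ioz vrogh qratr hpb
Hunk 5: at line 4 remove [wod] add [qnw] -> 12 lines: cnptv qesl znes yyis jarfk qnw jebn leq ioz vrogh qratr hpb
Final line 11: qratr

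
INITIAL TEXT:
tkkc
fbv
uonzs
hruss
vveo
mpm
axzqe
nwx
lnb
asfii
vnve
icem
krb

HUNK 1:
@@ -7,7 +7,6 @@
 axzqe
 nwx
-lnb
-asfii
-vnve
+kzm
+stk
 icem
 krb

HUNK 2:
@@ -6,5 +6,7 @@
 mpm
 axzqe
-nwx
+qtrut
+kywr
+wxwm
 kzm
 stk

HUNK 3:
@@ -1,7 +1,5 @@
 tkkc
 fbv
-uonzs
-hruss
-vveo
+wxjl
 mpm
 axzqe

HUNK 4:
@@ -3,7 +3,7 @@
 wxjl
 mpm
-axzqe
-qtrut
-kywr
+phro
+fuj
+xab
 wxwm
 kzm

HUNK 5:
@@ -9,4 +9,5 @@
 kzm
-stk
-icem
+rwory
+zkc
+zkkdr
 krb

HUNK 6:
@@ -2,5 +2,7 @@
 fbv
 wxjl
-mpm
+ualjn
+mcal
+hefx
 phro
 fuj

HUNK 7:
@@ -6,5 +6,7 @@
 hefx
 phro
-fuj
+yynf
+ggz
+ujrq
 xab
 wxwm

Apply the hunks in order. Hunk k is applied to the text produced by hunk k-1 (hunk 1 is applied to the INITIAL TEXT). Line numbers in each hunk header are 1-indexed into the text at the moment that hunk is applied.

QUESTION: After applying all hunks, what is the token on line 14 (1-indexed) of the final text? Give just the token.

Hunk 1: at line 7 remove [lnb,asfii,vnve] add [kzm,stk] -> 12 lines: tkkc fbv uonzs hruss vveo mpm axzqe nwx kzm stk icem krb
Hunk 2: at line 6 remove [nwx] add [qtrut,kywr,wxwm] -> 14 lines: tkkc fbv uonzs hruss vveo mpm axzqe qtrut kywr wxwm kzm stk icem krb
Hunk 3: at line 1 remove [uonzs,hruss,vveo] add [wxjl] -> 12 lines: tkkc fbv wxjl mpm axzqe qtrut kywr wxwm kzm stk icem krb
Hunk 4: at line 3 remove [axzqe,qtrut,kywr] add [phro,fuj,xab] -> 12 lines: tkkc fbv wxjl mpm phro fuj xab wxwm kzm stk icem krb
Hunk 5: at line 9 remove [stk,icem] add [rwory,zkc,zkkdr] -> 13 lines: tkkc fbv wxjl mpm phro fuj xab wxwm kzm rwory zkc zkkdr krb
Hunk 6: at line 2 remove [mpm] add [ualjn,mcal,hefx] -> 15 lines: tkkc fbv wxjl ualjn mcal hefx phro fuj xab wxwm kzm rwory zkc zkkdr krb
Hunk 7: at line 6 remove [fuj] add [yynf,ggz,ujrq] -> 17 lines: tkkc fbv wxjl ualjn mcal hefx phro yynf ggz ujrq xab wxwm kzm rwory zkc zkkdr krb
Final line 14: rwory

Answer: rwory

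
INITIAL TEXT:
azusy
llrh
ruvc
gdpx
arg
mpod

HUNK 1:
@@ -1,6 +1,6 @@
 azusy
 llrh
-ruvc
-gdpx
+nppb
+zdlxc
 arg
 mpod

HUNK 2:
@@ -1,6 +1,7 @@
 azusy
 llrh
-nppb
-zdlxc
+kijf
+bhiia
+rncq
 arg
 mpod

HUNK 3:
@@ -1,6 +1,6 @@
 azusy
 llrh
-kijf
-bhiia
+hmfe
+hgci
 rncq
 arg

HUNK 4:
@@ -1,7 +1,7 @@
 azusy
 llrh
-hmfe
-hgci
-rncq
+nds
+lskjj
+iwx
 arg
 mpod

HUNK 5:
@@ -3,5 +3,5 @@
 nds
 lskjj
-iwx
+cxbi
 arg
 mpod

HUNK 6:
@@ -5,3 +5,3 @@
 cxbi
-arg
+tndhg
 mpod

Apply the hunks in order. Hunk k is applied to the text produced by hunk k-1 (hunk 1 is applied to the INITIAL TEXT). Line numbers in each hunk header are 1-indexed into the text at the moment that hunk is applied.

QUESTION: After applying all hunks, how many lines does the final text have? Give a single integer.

Answer: 7

Derivation:
Hunk 1: at line 1 remove [ruvc,gdpx] add [nppb,zdlxc] -> 6 lines: azusy llrh nppb zdlxc arg mpod
Hunk 2: at line 1 remove [nppb,zdlxc] add [kijf,bhiia,rncq] -> 7 lines: azusy llrh kijf bhiia rncq arg mpod
Hunk 3: at line 1 remove [kijf,bhiia] add [hmfe,hgci] -> 7 lines: azusy llrh hmfe hgci rncq arg mpod
Hunk 4: at line 1 remove [hmfe,hgci,rncq] add [nds,lskjj,iwx] -> 7 lines: azusy llrh nds lskjj iwx arg mpod
Hunk 5: at line 3 remove [iwx] add [cxbi] -> 7 lines: azusy llrh nds lskjj cxbi arg mpod
Hunk 6: at line 5 remove [arg] add [tndhg] -> 7 lines: azusy llrh nds lskjj cxbi tndhg mpod
Final line count: 7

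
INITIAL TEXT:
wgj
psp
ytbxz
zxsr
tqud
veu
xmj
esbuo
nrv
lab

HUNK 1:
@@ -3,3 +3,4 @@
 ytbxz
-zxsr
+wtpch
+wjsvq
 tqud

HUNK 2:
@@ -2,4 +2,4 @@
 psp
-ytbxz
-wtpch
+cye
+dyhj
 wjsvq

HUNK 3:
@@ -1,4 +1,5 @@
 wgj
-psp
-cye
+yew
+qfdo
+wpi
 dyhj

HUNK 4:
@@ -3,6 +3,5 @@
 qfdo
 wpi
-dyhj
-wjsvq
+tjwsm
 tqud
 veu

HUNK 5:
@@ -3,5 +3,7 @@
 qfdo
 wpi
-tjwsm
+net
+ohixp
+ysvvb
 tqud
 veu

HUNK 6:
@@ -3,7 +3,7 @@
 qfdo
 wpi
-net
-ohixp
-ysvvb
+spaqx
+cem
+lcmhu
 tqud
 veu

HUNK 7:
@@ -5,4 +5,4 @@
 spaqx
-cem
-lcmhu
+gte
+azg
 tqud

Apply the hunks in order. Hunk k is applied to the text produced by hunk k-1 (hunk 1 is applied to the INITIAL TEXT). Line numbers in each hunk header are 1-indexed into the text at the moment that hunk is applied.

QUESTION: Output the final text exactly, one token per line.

Hunk 1: at line 3 remove [zxsr] add [wtpch,wjsvq] -> 11 lines: wgj psp ytbxz wtpch wjsvq tqud veu xmj esbuo nrv lab
Hunk 2: at line 2 remove [ytbxz,wtpch] add [cye,dyhj] -> 11 lines: wgj psp cye dyhj wjsvq tqud veu xmj esbuo nrv lab
Hunk 3: at line 1 remove [psp,cye] add [yew,qfdo,wpi] -> 12 lines: wgj yew qfdo wpi dyhj wjsvq tqud veu xmj esbuo nrv lab
Hunk 4: at line 3 remove [dyhj,wjsvq] add [tjwsm] -> 11 lines: wgj yew qfdo wpi tjwsm tqud veu xmj esbuo nrv lab
Hunk 5: at line 3 remove [tjwsm] add [net,ohixp,ysvvb] -> 13 lines: wgj yew qfdo wpi net ohixp ysvvb tqud veu xmj esbuo nrv lab
Hunk 6: at line 3 remove [net,ohixp,ysvvb] add [spaqx,cem,lcmhu] -> 13 lines: wgj yew qfdo wpi spaqx cem lcmhu tqud veu xmj esbuo nrv lab
Hunk 7: at line 5 remove [cem,lcmhu] add [gte,azg] -> 13 lines: wgj yew qfdo wpi spaqx gte azg tqud veu xmj esbuo nrv lab

Answer: wgj
yew
qfdo
wpi
spaqx
gte
azg
tqud
veu
xmj
esbuo
nrv
lab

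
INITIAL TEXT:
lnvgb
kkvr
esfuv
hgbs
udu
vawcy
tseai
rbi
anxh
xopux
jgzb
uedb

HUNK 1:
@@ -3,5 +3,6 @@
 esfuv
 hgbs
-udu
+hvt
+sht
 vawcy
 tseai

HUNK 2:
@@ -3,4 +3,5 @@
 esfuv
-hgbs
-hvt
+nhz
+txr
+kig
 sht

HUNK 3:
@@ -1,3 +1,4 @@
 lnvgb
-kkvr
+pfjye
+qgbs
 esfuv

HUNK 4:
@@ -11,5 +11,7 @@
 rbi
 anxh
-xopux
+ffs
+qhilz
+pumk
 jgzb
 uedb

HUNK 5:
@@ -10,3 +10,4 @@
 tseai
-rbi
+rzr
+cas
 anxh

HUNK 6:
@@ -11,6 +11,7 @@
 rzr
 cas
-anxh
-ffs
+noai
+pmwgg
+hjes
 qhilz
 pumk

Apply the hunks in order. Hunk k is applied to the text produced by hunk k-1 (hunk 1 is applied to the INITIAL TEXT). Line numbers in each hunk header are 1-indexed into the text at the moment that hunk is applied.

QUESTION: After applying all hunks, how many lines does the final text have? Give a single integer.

Answer: 19

Derivation:
Hunk 1: at line 3 remove [udu] add [hvt,sht] -> 13 lines: lnvgb kkvr esfuv hgbs hvt sht vawcy tseai rbi anxh xopux jgzb uedb
Hunk 2: at line 3 remove [hgbs,hvt] add [nhz,txr,kig] -> 14 lines: lnvgb kkvr esfuv nhz txr kig sht vawcy tseai rbi anxh xopux jgzb uedb
Hunk 3: at line 1 remove [kkvr] add [pfjye,qgbs] -> 15 lines: lnvgb pfjye qgbs esfuv nhz txr kig sht vawcy tseai rbi anxh xopux jgzb uedb
Hunk 4: at line 11 remove [xopux] add [ffs,qhilz,pumk] -> 17 lines: lnvgb pfjye qgbs esfuv nhz txr kig sht vawcy tseai rbi anxh ffs qhilz pumk jgzb uedb
Hunk 5: at line 10 remove [rbi] add [rzr,cas] -> 18 lines: lnvgb pfjye qgbs esfuv nhz txr kig sht vawcy tseai rzr cas anxh ffs qhilz pumk jgzb uedb
Hunk 6: at line 11 remove [anxh,ffs] add [noai,pmwgg,hjes] -> 19 lines: lnvgb pfjye qgbs esfuv nhz txr kig sht vawcy tseai rzr cas noai pmwgg hjes qhilz pumk jgzb uedb
Final line count: 19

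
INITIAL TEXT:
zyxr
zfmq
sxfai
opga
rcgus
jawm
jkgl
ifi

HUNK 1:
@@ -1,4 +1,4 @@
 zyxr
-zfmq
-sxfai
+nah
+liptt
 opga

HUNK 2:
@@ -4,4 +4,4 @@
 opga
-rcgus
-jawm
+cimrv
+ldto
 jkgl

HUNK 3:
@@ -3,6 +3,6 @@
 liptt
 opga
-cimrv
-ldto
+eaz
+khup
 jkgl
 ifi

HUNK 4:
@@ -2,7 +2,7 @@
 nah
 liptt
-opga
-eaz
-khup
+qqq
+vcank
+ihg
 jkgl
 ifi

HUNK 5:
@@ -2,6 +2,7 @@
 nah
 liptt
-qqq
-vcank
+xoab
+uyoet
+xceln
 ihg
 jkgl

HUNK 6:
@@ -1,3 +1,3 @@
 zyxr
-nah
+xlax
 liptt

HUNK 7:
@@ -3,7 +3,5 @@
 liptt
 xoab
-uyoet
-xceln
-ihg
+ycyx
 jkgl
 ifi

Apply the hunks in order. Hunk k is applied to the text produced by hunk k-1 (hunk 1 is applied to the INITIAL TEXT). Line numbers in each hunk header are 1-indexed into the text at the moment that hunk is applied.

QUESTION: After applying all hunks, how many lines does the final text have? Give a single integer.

Answer: 7

Derivation:
Hunk 1: at line 1 remove [zfmq,sxfai] add [nah,liptt] -> 8 lines: zyxr nah liptt opga rcgus jawm jkgl ifi
Hunk 2: at line 4 remove [rcgus,jawm] add [cimrv,ldto] -> 8 lines: zyxr nah liptt opga cimrv ldto jkgl ifi
Hunk 3: at line 3 remove [cimrv,ldto] add [eaz,khup] -> 8 lines: zyxr nah liptt opga eaz khup jkgl ifi
Hunk 4: at line 2 remove [opga,eaz,khup] add [qqq,vcank,ihg] -> 8 lines: zyxr nah liptt qqq vcank ihg jkgl ifi
Hunk 5: at line 2 remove [qqq,vcank] add [xoab,uyoet,xceln] -> 9 lines: zyxr nah liptt xoab uyoet xceln ihg jkgl ifi
Hunk 6: at line 1 remove [nah] add [xlax] -> 9 lines: zyxr xlax liptt xoab uyoet xceln ihg jkgl ifi
Hunk 7: at line 3 remove [uyoet,xceln,ihg] add [ycyx] -> 7 lines: zyxr xlax liptt xoab ycyx jkgl ifi
Final line count: 7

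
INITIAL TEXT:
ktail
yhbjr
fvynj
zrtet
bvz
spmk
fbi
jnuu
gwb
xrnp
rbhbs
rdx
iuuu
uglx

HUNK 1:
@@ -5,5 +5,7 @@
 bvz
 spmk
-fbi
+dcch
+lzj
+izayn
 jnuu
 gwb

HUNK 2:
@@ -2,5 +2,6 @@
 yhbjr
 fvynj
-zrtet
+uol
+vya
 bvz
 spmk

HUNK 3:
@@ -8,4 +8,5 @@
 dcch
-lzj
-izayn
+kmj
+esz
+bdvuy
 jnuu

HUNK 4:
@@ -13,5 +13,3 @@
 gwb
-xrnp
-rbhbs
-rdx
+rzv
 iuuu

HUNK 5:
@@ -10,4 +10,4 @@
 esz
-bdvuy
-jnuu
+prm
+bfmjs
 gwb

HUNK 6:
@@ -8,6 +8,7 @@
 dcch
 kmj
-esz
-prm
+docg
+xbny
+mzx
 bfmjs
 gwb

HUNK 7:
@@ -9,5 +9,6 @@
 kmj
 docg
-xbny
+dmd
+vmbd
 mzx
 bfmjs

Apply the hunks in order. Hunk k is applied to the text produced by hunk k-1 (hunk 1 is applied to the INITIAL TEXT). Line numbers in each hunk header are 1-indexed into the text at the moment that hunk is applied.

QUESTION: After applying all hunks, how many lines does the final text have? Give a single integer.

Hunk 1: at line 5 remove [fbi] add [dcch,lzj,izayn] -> 16 lines: ktail yhbjr fvynj zrtet bvz spmk dcch lzj izayn jnuu gwb xrnp rbhbs rdx iuuu uglx
Hunk 2: at line 2 remove [zrtet] add [uol,vya] -> 17 lines: ktail yhbjr fvynj uol vya bvz spmk dcch lzj izayn jnuu gwb xrnp rbhbs rdx iuuu uglx
Hunk 3: at line 8 remove [lzj,izayn] add [kmj,esz,bdvuy] -> 18 lines: ktail yhbjr fvynj uol vya bvz spmk dcch kmj esz bdvuy jnuu gwb xrnp rbhbs rdx iuuu uglx
Hunk 4: at line 13 remove [xrnp,rbhbs,rdx] add [rzv] -> 16 lines: ktail yhbjr fvynj uol vya bvz spmk dcch kmj esz bdvuy jnuu gwb rzv iuuu uglx
Hunk 5: at line 10 remove [bdvuy,jnuu] add [prm,bfmjs] -> 16 lines: ktail yhbjr fvynj uol vya bvz spmk dcch kmj esz prm bfmjs gwb rzv iuuu uglx
Hunk 6: at line 8 remove [esz,prm] add [docg,xbny,mzx] -> 17 lines: ktail yhbjr fvynj uol vya bvz spmk dcch kmj docg xbny mzx bfmjs gwb rzv iuuu uglx
Hunk 7: at line 9 remove [xbny] add [dmd,vmbd] -> 18 lines: ktail yhbjr fvynj uol vya bvz spmk dcch kmj docg dmd vmbd mzx bfmjs gwb rzv iuuu uglx
Final line count: 18

Answer: 18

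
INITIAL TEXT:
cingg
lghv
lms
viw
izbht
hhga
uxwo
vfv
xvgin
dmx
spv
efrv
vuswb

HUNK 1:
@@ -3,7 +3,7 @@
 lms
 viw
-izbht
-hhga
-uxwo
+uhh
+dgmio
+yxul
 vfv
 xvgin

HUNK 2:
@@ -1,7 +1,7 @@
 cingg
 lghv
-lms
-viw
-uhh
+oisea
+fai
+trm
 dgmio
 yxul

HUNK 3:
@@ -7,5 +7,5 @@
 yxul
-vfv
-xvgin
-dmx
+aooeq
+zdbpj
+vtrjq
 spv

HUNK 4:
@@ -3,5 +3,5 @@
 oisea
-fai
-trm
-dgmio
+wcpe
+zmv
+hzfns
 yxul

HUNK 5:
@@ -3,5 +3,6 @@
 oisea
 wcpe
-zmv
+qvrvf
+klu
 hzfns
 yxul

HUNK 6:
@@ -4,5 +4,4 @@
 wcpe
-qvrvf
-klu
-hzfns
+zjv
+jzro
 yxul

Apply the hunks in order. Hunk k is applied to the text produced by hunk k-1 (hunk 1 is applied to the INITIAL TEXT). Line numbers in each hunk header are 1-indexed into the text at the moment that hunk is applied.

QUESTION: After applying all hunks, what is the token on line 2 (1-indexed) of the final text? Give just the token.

Answer: lghv

Derivation:
Hunk 1: at line 3 remove [izbht,hhga,uxwo] add [uhh,dgmio,yxul] -> 13 lines: cingg lghv lms viw uhh dgmio yxul vfv xvgin dmx spv efrv vuswb
Hunk 2: at line 1 remove [lms,viw,uhh] add [oisea,fai,trm] -> 13 lines: cingg lghv oisea fai trm dgmio yxul vfv xvgin dmx spv efrv vuswb
Hunk 3: at line 7 remove [vfv,xvgin,dmx] add [aooeq,zdbpj,vtrjq] -> 13 lines: cingg lghv oisea fai trm dgmio yxul aooeq zdbpj vtrjq spv efrv vuswb
Hunk 4: at line 3 remove [fai,trm,dgmio] add [wcpe,zmv,hzfns] -> 13 lines: cingg lghv oisea wcpe zmv hzfns yxul aooeq zdbpj vtrjq spv efrv vuswb
Hunk 5: at line 3 remove [zmv] add [qvrvf,klu] -> 14 lines: cingg lghv oisea wcpe qvrvf klu hzfns yxul aooeq zdbpj vtrjq spv efrv vuswb
Hunk 6: at line 4 remove [qvrvf,klu,hzfns] add [zjv,jzro] -> 13 lines: cingg lghv oisea wcpe zjv jzro yxul aooeq zdbpj vtrjq spv efrv vuswb
Final line 2: lghv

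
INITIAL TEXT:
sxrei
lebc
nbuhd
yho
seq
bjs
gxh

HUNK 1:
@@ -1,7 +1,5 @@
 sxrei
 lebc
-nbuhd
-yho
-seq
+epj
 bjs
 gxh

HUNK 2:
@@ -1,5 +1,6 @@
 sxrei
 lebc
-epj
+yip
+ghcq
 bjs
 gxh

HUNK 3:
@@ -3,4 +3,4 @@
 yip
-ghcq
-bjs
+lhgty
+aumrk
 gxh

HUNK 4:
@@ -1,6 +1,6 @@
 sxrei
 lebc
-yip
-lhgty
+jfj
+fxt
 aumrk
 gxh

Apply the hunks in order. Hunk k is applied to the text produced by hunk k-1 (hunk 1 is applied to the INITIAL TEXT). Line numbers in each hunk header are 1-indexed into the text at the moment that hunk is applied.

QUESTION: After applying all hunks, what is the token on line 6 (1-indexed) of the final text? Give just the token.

Answer: gxh

Derivation:
Hunk 1: at line 1 remove [nbuhd,yho,seq] add [epj] -> 5 lines: sxrei lebc epj bjs gxh
Hunk 2: at line 1 remove [epj] add [yip,ghcq] -> 6 lines: sxrei lebc yip ghcq bjs gxh
Hunk 3: at line 3 remove [ghcq,bjs] add [lhgty,aumrk] -> 6 lines: sxrei lebc yip lhgty aumrk gxh
Hunk 4: at line 1 remove [yip,lhgty] add [jfj,fxt] -> 6 lines: sxrei lebc jfj fxt aumrk gxh
Final line 6: gxh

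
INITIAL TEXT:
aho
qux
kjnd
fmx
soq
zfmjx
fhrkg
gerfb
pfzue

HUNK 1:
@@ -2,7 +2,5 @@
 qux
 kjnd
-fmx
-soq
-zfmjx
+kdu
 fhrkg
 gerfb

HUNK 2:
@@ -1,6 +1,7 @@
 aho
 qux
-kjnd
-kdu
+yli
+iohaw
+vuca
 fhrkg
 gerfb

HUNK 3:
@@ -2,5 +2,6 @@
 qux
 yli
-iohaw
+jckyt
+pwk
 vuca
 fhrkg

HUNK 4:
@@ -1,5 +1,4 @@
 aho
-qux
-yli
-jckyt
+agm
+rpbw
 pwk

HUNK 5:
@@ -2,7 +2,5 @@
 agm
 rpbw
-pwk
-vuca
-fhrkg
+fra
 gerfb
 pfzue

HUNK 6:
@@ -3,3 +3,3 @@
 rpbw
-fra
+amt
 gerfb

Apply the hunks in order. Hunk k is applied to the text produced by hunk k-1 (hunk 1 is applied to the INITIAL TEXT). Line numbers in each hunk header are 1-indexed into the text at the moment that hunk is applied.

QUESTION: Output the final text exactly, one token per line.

Answer: aho
agm
rpbw
amt
gerfb
pfzue

Derivation:
Hunk 1: at line 2 remove [fmx,soq,zfmjx] add [kdu] -> 7 lines: aho qux kjnd kdu fhrkg gerfb pfzue
Hunk 2: at line 1 remove [kjnd,kdu] add [yli,iohaw,vuca] -> 8 lines: aho qux yli iohaw vuca fhrkg gerfb pfzue
Hunk 3: at line 2 remove [iohaw] add [jckyt,pwk] -> 9 lines: aho qux yli jckyt pwk vuca fhrkg gerfb pfzue
Hunk 4: at line 1 remove [qux,yli,jckyt] add [agm,rpbw] -> 8 lines: aho agm rpbw pwk vuca fhrkg gerfb pfzue
Hunk 5: at line 2 remove [pwk,vuca,fhrkg] add [fra] -> 6 lines: aho agm rpbw fra gerfb pfzue
Hunk 6: at line 3 remove [fra] add [amt] -> 6 lines: aho agm rpbw amt gerfb pfzue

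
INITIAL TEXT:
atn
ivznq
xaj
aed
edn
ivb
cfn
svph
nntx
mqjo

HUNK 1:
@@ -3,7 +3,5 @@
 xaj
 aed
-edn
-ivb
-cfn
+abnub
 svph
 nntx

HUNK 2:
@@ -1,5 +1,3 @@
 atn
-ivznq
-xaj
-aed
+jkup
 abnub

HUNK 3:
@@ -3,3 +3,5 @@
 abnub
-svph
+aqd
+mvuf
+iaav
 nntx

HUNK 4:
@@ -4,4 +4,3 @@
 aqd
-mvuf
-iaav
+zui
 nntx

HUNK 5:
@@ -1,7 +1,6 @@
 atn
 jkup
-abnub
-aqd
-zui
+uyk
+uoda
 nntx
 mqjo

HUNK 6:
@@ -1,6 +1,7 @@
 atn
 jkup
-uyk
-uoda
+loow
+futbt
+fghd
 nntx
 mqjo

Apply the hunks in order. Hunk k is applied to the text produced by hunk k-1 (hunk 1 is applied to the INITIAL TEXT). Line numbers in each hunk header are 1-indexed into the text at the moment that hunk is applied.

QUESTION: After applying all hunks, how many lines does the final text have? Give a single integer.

Hunk 1: at line 3 remove [edn,ivb,cfn] add [abnub] -> 8 lines: atn ivznq xaj aed abnub svph nntx mqjo
Hunk 2: at line 1 remove [ivznq,xaj,aed] add [jkup] -> 6 lines: atn jkup abnub svph nntx mqjo
Hunk 3: at line 3 remove [svph] add [aqd,mvuf,iaav] -> 8 lines: atn jkup abnub aqd mvuf iaav nntx mqjo
Hunk 4: at line 4 remove [mvuf,iaav] add [zui] -> 7 lines: atn jkup abnub aqd zui nntx mqjo
Hunk 5: at line 1 remove [abnub,aqd,zui] add [uyk,uoda] -> 6 lines: atn jkup uyk uoda nntx mqjo
Hunk 6: at line 1 remove [uyk,uoda] add [loow,futbt,fghd] -> 7 lines: atn jkup loow futbt fghd nntx mqjo
Final line count: 7

Answer: 7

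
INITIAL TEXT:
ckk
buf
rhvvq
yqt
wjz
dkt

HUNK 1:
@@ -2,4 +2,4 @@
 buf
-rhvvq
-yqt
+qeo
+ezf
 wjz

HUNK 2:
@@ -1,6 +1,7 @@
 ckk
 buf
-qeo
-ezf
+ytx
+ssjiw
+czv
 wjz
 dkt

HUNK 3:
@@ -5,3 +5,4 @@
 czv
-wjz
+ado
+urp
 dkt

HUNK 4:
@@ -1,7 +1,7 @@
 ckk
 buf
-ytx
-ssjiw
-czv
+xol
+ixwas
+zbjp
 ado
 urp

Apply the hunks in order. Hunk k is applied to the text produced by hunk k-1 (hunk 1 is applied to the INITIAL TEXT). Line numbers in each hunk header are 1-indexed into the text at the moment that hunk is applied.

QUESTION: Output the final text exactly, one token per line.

Hunk 1: at line 2 remove [rhvvq,yqt] add [qeo,ezf] -> 6 lines: ckk buf qeo ezf wjz dkt
Hunk 2: at line 1 remove [qeo,ezf] add [ytx,ssjiw,czv] -> 7 lines: ckk buf ytx ssjiw czv wjz dkt
Hunk 3: at line 5 remove [wjz] add [ado,urp] -> 8 lines: ckk buf ytx ssjiw czv ado urp dkt
Hunk 4: at line 1 remove [ytx,ssjiw,czv] add [xol,ixwas,zbjp] -> 8 lines: ckk buf xol ixwas zbjp ado urp dkt

Answer: ckk
buf
xol
ixwas
zbjp
ado
urp
dkt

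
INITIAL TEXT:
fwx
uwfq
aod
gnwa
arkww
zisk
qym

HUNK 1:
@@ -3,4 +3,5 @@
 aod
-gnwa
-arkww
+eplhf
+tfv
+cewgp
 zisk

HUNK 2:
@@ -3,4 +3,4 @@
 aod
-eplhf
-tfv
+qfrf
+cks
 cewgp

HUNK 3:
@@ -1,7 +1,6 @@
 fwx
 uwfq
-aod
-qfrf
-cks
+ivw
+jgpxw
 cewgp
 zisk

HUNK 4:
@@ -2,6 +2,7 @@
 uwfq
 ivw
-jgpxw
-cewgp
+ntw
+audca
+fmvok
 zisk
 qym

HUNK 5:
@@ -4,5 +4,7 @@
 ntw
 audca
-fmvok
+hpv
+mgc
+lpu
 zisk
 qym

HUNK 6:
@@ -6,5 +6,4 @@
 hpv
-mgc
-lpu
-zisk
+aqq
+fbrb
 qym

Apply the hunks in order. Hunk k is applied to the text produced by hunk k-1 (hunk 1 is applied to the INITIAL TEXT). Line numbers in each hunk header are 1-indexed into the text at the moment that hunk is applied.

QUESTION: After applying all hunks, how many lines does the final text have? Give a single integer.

Answer: 9

Derivation:
Hunk 1: at line 3 remove [gnwa,arkww] add [eplhf,tfv,cewgp] -> 8 lines: fwx uwfq aod eplhf tfv cewgp zisk qym
Hunk 2: at line 3 remove [eplhf,tfv] add [qfrf,cks] -> 8 lines: fwx uwfq aod qfrf cks cewgp zisk qym
Hunk 3: at line 1 remove [aod,qfrf,cks] add [ivw,jgpxw] -> 7 lines: fwx uwfq ivw jgpxw cewgp zisk qym
Hunk 4: at line 2 remove [jgpxw,cewgp] add [ntw,audca,fmvok] -> 8 lines: fwx uwfq ivw ntw audca fmvok zisk qym
Hunk 5: at line 4 remove [fmvok] add [hpv,mgc,lpu] -> 10 lines: fwx uwfq ivw ntw audca hpv mgc lpu zisk qym
Hunk 6: at line 6 remove [mgc,lpu,zisk] add [aqq,fbrb] -> 9 lines: fwx uwfq ivw ntw audca hpv aqq fbrb qym
Final line count: 9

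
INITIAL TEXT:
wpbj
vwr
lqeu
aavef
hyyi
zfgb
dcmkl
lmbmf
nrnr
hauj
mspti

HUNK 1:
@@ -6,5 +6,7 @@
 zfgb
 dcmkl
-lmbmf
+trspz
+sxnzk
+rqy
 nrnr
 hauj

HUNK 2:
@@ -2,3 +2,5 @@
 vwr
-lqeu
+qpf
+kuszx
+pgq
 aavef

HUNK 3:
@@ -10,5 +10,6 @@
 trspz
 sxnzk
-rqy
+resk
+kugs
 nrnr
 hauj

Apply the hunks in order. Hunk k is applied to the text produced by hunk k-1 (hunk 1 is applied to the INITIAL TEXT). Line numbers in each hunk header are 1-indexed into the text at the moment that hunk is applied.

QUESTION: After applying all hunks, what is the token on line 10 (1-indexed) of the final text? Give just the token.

Hunk 1: at line 6 remove [lmbmf] add [trspz,sxnzk,rqy] -> 13 lines: wpbj vwr lqeu aavef hyyi zfgb dcmkl trspz sxnzk rqy nrnr hauj mspti
Hunk 2: at line 2 remove [lqeu] add [qpf,kuszx,pgq] -> 15 lines: wpbj vwr qpf kuszx pgq aavef hyyi zfgb dcmkl trspz sxnzk rqy nrnr hauj mspti
Hunk 3: at line 10 remove [rqy] add [resk,kugs] -> 16 lines: wpbj vwr qpf kuszx pgq aavef hyyi zfgb dcmkl trspz sxnzk resk kugs nrnr hauj mspti
Final line 10: trspz

Answer: trspz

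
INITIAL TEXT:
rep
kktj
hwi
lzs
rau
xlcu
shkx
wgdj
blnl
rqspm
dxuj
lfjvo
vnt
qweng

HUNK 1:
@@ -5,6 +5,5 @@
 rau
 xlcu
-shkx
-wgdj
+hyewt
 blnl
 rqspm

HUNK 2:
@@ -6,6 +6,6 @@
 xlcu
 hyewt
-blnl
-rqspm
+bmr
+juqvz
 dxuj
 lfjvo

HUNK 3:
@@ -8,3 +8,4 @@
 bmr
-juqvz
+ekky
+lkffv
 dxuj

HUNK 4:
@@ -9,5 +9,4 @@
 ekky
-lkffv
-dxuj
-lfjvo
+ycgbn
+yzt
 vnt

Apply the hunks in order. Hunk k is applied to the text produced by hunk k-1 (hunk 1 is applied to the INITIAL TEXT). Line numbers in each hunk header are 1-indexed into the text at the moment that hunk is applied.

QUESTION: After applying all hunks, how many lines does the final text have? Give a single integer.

Hunk 1: at line 5 remove [shkx,wgdj] add [hyewt] -> 13 lines: rep kktj hwi lzs rau xlcu hyewt blnl rqspm dxuj lfjvo vnt qweng
Hunk 2: at line 6 remove [blnl,rqspm] add [bmr,juqvz] -> 13 lines: rep kktj hwi lzs rau xlcu hyewt bmr juqvz dxuj lfjvo vnt qweng
Hunk 3: at line 8 remove [juqvz] add [ekky,lkffv] -> 14 lines: rep kktj hwi lzs rau xlcu hyewt bmr ekky lkffv dxuj lfjvo vnt qweng
Hunk 4: at line 9 remove [lkffv,dxuj,lfjvo] add [ycgbn,yzt] -> 13 lines: rep kktj hwi lzs rau xlcu hyewt bmr ekky ycgbn yzt vnt qweng
Final line count: 13

Answer: 13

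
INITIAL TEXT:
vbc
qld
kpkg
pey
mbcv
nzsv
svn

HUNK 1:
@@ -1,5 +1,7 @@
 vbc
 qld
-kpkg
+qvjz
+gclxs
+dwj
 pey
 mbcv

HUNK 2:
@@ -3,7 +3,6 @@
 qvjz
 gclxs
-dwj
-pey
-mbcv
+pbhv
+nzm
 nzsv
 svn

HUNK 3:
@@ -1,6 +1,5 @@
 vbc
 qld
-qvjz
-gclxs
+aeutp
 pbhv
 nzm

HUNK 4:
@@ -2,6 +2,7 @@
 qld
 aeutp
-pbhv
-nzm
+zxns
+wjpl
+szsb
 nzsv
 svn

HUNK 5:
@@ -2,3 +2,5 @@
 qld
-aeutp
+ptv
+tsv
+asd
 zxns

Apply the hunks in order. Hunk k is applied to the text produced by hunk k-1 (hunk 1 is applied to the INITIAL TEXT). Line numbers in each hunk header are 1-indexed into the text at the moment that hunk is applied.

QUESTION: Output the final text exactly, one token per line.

Hunk 1: at line 1 remove [kpkg] add [qvjz,gclxs,dwj] -> 9 lines: vbc qld qvjz gclxs dwj pey mbcv nzsv svn
Hunk 2: at line 3 remove [dwj,pey,mbcv] add [pbhv,nzm] -> 8 lines: vbc qld qvjz gclxs pbhv nzm nzsv svn
Hunk 3: at line 1 remove [qvjz,gclxs] add [aeutp] -> 7 lines: vbc qld aeutp pbhv nzm nzsv svn
Hunk 4: at line 2 remove [pbhv,nzm] add [zxns,wjpl,szsb] -> 8 lines: vbc qld aeutp zxns wjpl szsb nzsv svn
Hunk 5: at line 2 remove [aeutp] add [ptv,tsv,asd] -> 10 lines: vbc qld ptv tsv asd zxns wjpl szsb nzsv svn

Answer: vbc
qld
ptv
tsv
asd
zxns
wjpl
szsb
nzsv
svn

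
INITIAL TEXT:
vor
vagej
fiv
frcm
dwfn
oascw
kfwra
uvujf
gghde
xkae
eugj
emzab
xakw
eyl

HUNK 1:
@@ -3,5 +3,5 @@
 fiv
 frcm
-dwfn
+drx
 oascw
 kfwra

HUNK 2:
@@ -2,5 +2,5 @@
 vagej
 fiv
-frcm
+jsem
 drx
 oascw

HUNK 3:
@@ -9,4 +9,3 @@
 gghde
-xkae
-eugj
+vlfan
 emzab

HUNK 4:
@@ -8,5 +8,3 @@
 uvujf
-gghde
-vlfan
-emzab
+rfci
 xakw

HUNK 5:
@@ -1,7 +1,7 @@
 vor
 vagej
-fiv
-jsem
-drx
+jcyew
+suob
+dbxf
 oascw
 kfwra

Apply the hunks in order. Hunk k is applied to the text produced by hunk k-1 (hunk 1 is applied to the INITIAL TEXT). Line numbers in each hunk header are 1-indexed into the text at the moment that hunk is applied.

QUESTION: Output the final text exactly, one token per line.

Hunk 1: at line 3 remove [dwfn] add [drx] -> 14 lines: vor vagej fiv frcm drx oascw kfwra uvujf gghde xkae eugj emzab xakw eyl
Hunk 2: at line 2 remove [frcm] add [jsem] -> 14 lines: vor vagej fiv jsem drx oascw kfwra uvujf gghde xkae eugj emzab xakw eyl
Hunk 3: at line 9 remove [xkae,eugj] add [vlfan] -> 13 lines: vor vagej fiv jsem drx oascw kfwra uvujf gghde vlfan emzab xakw eyl
Hunk 4: at line 8 remove [gghde,vlfan,emzab] add [rfci] -> 11 lines: vor vagej fiv jsem drx oascw kfwra uvujf rfci xakw eyl
Hunk 5: at line 1 remove [fiv,jsem,drx] add [jcyew,suob,dbxf] -> 11 lines: vor vagej jcyew suob dbxf oascw kfwra uvujf rfci xakw eyl

Answer: vor
vagej
jcyew
suob
dbxf
oascw
kfwra
uvujf
rfci
xakw
eyl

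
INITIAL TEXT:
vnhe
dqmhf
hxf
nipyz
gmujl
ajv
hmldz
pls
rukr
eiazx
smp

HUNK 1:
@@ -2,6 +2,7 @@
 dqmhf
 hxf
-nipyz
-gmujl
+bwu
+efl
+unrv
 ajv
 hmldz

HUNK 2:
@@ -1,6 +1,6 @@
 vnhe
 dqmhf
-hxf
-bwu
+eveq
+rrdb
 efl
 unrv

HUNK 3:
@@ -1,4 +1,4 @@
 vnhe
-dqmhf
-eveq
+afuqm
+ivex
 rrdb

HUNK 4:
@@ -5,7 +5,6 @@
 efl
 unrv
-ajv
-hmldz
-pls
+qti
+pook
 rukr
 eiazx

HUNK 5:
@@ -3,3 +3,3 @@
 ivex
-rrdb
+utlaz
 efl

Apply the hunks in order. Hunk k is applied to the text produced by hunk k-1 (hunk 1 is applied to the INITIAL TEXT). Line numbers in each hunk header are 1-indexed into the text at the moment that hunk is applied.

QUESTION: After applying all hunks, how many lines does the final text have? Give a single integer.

Answer: 11

Derivation:
Hunk 1: at line 2 remove [nipyz,gmujl] add [bwu,efl,unrv] -> 12 lines: vnhe dqmhf hxf bwu efl unrv ajv hmldz pls rukr eiazx smp
Hunk 2: at line 1 remove [hxf,bwu] add [eveq,rrdb] -> 12 lines: vnhe dqmhf eveq rrdb efl unrv ajv hmldz pls rukr eiazx smp
Hunk 3: at line 1 remove [dqmhf,eveq] add [afuqm,ivex] -> 12 lines: vnhe afuqm ivex rrdb efl unrv ajv hmldz pls rukr eiazx smp
Hunk 4: at line 5 remove [ajv,hmldz,pls] add [qti,pook] -> 11 lines: vnhe afuqm ivex rrdb efl unrv qti pook rukr eiazx smp
Hunk 5: at line 3 remove [rrdb] add [utlaz] -> 11 lines: vnhe afuqm ivex utlaz efl unrv qti pook rukr eiazx smp
Final line count: 11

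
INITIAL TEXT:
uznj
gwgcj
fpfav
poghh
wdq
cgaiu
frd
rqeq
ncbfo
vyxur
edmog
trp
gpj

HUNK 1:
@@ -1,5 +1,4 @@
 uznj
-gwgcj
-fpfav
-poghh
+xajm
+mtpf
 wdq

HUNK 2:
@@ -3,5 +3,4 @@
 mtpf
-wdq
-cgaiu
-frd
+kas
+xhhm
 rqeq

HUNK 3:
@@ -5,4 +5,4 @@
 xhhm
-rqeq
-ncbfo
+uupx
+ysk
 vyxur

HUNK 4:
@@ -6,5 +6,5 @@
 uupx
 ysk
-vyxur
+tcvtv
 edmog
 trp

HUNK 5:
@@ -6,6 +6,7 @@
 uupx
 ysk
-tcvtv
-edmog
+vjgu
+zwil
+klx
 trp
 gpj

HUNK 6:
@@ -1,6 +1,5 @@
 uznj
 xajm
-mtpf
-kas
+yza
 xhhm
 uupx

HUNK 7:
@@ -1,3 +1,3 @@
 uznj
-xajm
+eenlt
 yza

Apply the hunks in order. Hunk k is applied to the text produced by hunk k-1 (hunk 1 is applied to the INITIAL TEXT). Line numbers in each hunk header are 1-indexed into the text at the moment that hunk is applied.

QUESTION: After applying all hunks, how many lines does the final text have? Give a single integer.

Hunk 1: at line 1 remove [gwgcj,fpfav,poghh] add [xajm,mtpf] -> 12 lines: uznj xajm mtpf wdq cgaiu frd rqeq ncbfo vyxur edmog trp gpj
Hunk 2: at line 3 remove [wdq,cgaiu,frd] add [kas,xhhm] -> 11 lines: uznj xajm mtpf kas xhhm rqeq ncbfo vyxur edmog trp gpj
Hunk 3: at line 5 remove [rqeq,ncbfo] add [uupx,ysk] -> 11 lines: uznj xajm mtpf kas xhhm uupx ysk vyxur edmog trp gpj
Hunk 4: at line 6 remove [vyxur] add [tcvtv] -> 11 lines: uznj xajm mtpf kas xhhm uupx ysk tcvtv edmog trp gpj
Hunk 5: at line 6 remove [tcvtv,edmog] add [vjgu,zwil,klx] -> 12 lines: uznj xajm mtpf kas xhhm uupx ysk vjgu zwil klx trp gpj
Hunk 6: at line 1 remove [mtpf,kas] add [yza] -> 11 lines: uznj xajm yza xhhm uupx ysk vjgu zwil klx trp gpj
Hunk 7: at line 1 remove [xajm] add [eenlt] -> 11 lines: uznj eenlt yza xhhm uupx ysk vjgu zwil klx trp gpj
Final line count: 11

Answer: 11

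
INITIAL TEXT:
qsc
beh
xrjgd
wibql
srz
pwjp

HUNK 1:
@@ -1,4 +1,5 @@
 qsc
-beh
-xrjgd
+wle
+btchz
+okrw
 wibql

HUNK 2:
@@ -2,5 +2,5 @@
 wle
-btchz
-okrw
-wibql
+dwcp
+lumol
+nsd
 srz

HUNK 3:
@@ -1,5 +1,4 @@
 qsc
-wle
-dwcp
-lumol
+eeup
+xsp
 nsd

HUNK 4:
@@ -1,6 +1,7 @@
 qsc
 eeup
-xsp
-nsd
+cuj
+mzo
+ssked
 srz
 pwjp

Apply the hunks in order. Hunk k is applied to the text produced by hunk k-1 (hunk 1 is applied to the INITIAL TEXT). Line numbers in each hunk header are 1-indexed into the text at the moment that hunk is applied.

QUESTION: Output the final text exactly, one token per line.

Hunk 1: at line 1 remove [beh,xrjgd] add [wle,btchz,okrw] -> 7 lines: qsc wle btchz okrw wibql srz pwjp
Hunk 2: at line 2 remove [btchz,okrw,wibql] add [dwcp,lumol,nsd] -> 7 lines: qsc wle dwcp lumol nsd srz pwjp
Hunk 3: at line 1 remove [wle,dwcp,lumol] add [eeup,xsp] -> 6 lines: qsc eeup xsp nsd srz pwjp
Hunk 4: at line 1 remove [xsp,nsd] add [cuj,mzo,ssked] -> 7 lines: qsc eeup cuj mzo ssked srz pwjp

Answer: qsc
eeup
cuj
mzo
ssked
srz
pwjp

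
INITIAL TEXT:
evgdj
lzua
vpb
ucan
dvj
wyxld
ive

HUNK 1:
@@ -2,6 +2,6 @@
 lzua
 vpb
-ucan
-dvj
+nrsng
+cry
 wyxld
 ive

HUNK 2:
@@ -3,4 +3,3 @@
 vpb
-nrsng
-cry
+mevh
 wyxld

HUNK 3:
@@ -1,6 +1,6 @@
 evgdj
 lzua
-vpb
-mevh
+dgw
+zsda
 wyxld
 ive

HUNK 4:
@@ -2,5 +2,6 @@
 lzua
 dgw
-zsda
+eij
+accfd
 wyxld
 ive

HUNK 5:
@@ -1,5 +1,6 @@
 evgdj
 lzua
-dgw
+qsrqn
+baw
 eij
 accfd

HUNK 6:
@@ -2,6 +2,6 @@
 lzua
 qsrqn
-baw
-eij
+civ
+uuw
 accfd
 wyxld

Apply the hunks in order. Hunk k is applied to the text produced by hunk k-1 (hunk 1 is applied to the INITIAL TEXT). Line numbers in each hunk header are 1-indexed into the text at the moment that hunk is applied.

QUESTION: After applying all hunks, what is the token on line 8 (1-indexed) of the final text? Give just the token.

Answer: ive

Derivation:
Hunk 1: at line 2 remove [ucan,dvj] add [nrsng,cry] -> 7 lines: evgdj lzua vpb nrsng cry wyxld ive
Hunk 2: at line 3 remove [nrsng,cry] add [mevh] -> 6 lines: evgdj lzua vpb mevh wyxld ive
Hunk 3: at line 1 remove [vpb,mevh] add [dgw,zsda] -> 6 lines: evgdj lzua dgw zsda wyxld ive
Hunk 4: at line 2 remove [zsda] add [eij,accfd] -> 7 lines: evgdj lzua dgw eij accfd wyxld ive
Hunk 5: at line 1 remove [dgw] add [qsrqn,baw] -> 8 lines: evgdj lzua qsrqn baw eij accfd wyxld ive
Hunk 6: at line 2 remove [baw,eij] add [civ,uuw] -> 8 lines: evgdj lzua qsrqn civ uuw accfd wyxld ive
Final line 8: ive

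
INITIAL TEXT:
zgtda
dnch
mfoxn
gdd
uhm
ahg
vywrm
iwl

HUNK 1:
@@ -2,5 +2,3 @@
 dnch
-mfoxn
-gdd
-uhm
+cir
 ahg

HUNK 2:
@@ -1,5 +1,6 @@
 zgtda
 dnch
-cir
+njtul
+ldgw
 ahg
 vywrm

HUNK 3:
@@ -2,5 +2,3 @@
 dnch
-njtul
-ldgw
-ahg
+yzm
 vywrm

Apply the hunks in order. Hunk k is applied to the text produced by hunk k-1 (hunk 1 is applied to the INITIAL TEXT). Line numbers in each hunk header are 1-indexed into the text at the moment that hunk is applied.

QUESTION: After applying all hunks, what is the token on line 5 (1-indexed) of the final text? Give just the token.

Hunk 1: at line 2 remove [mfoxn,gdd,uhm] add [cir] -> 6 lines: zgtda dnch cir ahg vywrm iwl
Hunk 2: at line 1 remove [cir] add [njtul,ldgw] -> 7 lines: zgtda dnch njtul ldgw ahg vywrm iwl
Hunk 3: at line 2 remove [njtul,ldgw,ahg] add [yzm] -> 5 lines: zgtda dnch yzm vywrm iwl
Final line 5: iwl

Answer: iwl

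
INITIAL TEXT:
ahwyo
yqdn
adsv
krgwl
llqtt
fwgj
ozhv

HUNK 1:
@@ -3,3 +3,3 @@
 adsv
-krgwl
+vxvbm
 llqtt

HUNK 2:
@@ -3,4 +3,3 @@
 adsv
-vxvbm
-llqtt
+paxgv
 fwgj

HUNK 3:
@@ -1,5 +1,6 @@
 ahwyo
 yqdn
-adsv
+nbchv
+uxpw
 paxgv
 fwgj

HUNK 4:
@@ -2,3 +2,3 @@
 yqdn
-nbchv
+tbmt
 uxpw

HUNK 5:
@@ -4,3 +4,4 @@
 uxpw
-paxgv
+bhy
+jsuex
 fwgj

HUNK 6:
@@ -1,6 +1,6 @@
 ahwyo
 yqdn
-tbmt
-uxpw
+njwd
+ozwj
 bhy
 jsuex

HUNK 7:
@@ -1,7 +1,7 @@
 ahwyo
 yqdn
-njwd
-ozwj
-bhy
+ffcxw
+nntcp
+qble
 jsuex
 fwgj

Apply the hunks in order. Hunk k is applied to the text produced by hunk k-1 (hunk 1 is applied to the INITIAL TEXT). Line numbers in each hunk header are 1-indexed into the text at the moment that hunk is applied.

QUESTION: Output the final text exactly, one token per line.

Hunk 1: at line 3 remove [krgwl] add [vxvbm] -> 7 lines: ahwyo yqdn adsv vxvbm llqtt fwgj ozhv
Hunk 2: at line 3 remove [vxvbm,llqtt] add [paxgv] -> 6 lines: ahwyo yqdn adsv paxgv fwgj ozhv
Hunk 3: at line 1 remove [adsv] add [nbchv,uxpw] -> 7 lines: ahwyo yqdn nbchv uxpw paxgv fwgj ozhv
Hunk 4: at line 2 remove [nbchv] add [tbmt] -> 7 lines: ahwyo yqdn tbmt uxpw paxgv fwgj ozhv
Hunk 5: at line 4 remove [paxgv] add [bhy,jsuex] -> 8 lines: ahwyo yqdn tbmt uxpw bhy jsuex fwgj ozhv
Hunk 6: at line 1 remove [tbmt,uxpw] add [njwd,ozwj] -> 8 lines: ahwyo yqdn njwd ozwj bhy jsuex fwgj ozhv
Hunk 7: at line 1 remove [njwd,ozwj,bhy] add [ffcxw,nntcp,qble] -> 8 lines: ahwyo yqdn ffcxw nntcp qble jsuex fwgj ozhv

Answer: ahwyo
yqdn
ffcxw
nntcp
qble
jsuex
fwgj
ozhv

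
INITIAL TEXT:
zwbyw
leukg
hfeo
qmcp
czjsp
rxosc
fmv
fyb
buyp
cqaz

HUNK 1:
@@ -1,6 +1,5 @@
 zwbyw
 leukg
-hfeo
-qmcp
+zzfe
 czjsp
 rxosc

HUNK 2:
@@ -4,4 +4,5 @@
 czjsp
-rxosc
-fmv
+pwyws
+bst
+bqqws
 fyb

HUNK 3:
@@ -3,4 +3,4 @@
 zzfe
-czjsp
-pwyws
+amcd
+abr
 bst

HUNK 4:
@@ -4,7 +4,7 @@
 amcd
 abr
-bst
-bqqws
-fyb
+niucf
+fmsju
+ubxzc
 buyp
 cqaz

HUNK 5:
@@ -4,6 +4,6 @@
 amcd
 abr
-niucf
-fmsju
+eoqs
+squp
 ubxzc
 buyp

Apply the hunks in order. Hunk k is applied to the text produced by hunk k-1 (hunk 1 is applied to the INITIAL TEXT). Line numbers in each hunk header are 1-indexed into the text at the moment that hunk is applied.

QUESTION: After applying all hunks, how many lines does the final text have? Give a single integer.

Answer: 10

Derivation:
Hunk 1: at line 1 remove [hfeo,qmcp] add [zzfe] -> 9 lines: zwbyw leukg zzfe czjsp rxosc fmv fyb buyp cqaz
Hunk 2: at line 4 remove [rxosc,fmv] add [pwyws,bst,bqqws] -> 10 lines: zwbyw leukg zzfe czjsp pwyws bst bqqws fyb buyp cqaz
Hunk 3: at line 3 remove [czjsp,pwyws] add [amcd,abr] -> 10 lines: zwbyw leukg zzfe amcd abr bst bqqws fyb buyp cqaz
Hunk 4: at line 4 remove [bst,bqqws,fyb] add [niucf,fmsju,ubxzc] -> 10 lines: zwbyw leukg zzfe amcd abr niucf fmsju ubxzc buyp cqaz
Hunk 5: at line 4 remove [niucf,fmsju] add [eoqs,squp] -> 10 lines: zwbyw leukg zzfe amcd abr eoqs squp ubxzc buyp cqaz
Final line count: 10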